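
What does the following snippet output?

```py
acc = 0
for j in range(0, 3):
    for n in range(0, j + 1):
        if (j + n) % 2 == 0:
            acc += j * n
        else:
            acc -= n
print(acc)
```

4

j=0,n=0: even sum, acc = 0+0 = 0
j=1,n=0: odd sum, acc = 0-0 = 0
j=1,n=1: even sum, acc = 0+1 = 1
j=2,n=0: even sum, acc = 1+0 = 1
j=2,n=1: odd sum, acc = 1-1 = 0
j=2,n=2: even sum, acc = 0+4 = 4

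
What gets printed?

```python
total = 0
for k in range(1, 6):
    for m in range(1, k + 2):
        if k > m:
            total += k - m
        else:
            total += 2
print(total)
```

k=1,m=1: not 1>1, total = 0+2 = 2
k=1,m=2: not 1>2, total = 2+2 = 4
k=2,m=1: 2>1, total = 4+1 = 5
k=2,m=2: not 2>2, total = 5+2 = 7
k=2,m=3: not 2>3, total = 7+2 = 9
k=3,m=1: 3>1, total = 9+2 = 11
k=3,m=2: 3>2, total = 11+1 = 12
k=3,m=3: not 3>3, total = 12+2 = 14
k=3,m=4: not 3>4, total = 14+2 = 16
k=4,m=1: 4>1, total = 16+3 = 19
k=4,m=2: 4>2, total = 19+2 = 21
k=4,m=3: 4>3, total = 21+1 = 22
k=4,m=4: not 4>4, total = 22+2 = 24
k=4,m=5: not 4>5, total = 24+2 = 26
k=5,m=1: 5>1, total = 26+4 = 30
k=5,m=2: 5>2, total = 30+3 = 33
k=5,m=3: 5>3, total = 33+2 = 35
k=5,m=4: 5>4, total = 35+1 = 36
k=5,m=5: not 5>5, total = 36+2 = 38
k=5,m=6: not 5>6, total = 38+2 = 40

40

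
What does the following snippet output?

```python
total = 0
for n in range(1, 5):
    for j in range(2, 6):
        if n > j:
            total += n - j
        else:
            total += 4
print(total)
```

56

n=1,j=2: not 1>2, total = 0+4 = 4
n=1,j=3: not 1>3, total = 4+4 = 8
n=1,j=4: not 1>4, total = 8+4 = 12
n=1,j=5: not 1>5, total = 12+4 = 16
n=2,j=2: not 2>2, total = 16+4 = 20
n=2,j=3: not 2>3, total = 20+4 = 24
n=2,j=4: not 2>4, total = 24+4 = 28
n=2,j=5: not 2>5, total = 28+4 = 32
n=3,j=2: 3>2, total = 32+1 = 33
n=3,j=3: not 3>3, total = 33+4 = 37
n=3,j=4: not 3>4, total = 37+4 = 41
n=3,j=5: not 3>5, total = 41+4 = 45
n=4,j=2: 4>2, total = 45+2 = 47
n=4,j=3: 4>3, total = 47+1 = 48
n=4,j=4: not 4>4, total = 48+4 = 52
n=4,j=5: not 4>5, total = 52+4 = 56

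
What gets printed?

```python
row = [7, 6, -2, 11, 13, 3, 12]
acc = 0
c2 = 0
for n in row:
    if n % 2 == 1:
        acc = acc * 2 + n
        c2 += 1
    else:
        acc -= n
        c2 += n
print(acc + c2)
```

n=7: odd, acc = 0*2+7 = 7; c2=1
n=6: not odd, acc = 7-6 = 1; c2=7
n=-2: not odd, acc = 1-(-2) = 3; c2=5
n=11: odd, acc = 3*2+11 = 17; c2=6
n=13: odd, acc = 17*2+13 = 47; c2=7
n=3: odd, acc = 47*2+3 = 97; c2=8
n=12: not odd, acc = 97-12 = 85; c2=20
acc+c2 = 85+20 = 105

105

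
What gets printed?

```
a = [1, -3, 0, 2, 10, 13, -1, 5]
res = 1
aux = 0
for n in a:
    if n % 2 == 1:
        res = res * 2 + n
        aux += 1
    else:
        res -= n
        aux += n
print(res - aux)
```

-34

n=1: odd, res = 1*2+1 = 3; aux=1
n=-3: odd, res = 3*2+(-3) = 3; aux=2
n=0: not odd, res = 3-0 = 3; aux=2
n=2: not odd, res = 3-2 = 1; aux=4
n=10: not odd, res = 1-10 = -9; aux=14
n=13: odd, res = (-9)*2+13 = -5; aux=15
n=-1: odd, res = (-5)*2+(-1) = -11; aux=16
n=5: odd, res = (-11)*2+5 = -17; aux=17
res-aux = (-17)-17 = -34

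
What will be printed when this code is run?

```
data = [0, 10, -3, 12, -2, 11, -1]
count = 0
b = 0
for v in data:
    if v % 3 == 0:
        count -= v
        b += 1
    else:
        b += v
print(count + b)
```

v=0: %3==0, count = 0-0 = 0; b=1
v=10: not %3==0; b=11
v=-3: %3==0, count = 0-(-3) = 3; b=12
v=12: %3==0, count = 3-12 = -9; b=13
v=-2: not %3==0; b=11
v=11: not %3==0; b=22
v=-1: not %3==0; b=21
count+b = (-9)+21 = 12

12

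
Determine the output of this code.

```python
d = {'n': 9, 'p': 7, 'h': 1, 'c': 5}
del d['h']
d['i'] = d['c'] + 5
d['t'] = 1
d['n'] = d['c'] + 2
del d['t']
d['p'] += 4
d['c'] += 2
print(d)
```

{'n': 7, 'p': 11, 'c': 7, 'i': 10}

del 'h' → {'n': 9, 'p': 7, 'c': 5}
d['i'] = d['c']+5 = 10 → {'n': 9, 'p': 7, 'c': 5, 'i': 10}
d['t'] = 1 → {'n': 9, 'p': 7, 'c': 5, 'i': 10, 't': 1}
d['n'] = d['c']+2 = 7 → {'n': 7, 'p': 7, 'c': 5, 'i': 10, 't': 1}
del 't' → {'n': 7, 'p': 7, 'c': 5, 'i': 10}
d['p'] = 7+4 = 11 → {'n': 7, 'p': 11, 'c': 5, 'i': 10}
d['c'] = 5+2 = 7 → {'n': 7, 'p': 11, 'c': 7, 'i': 10}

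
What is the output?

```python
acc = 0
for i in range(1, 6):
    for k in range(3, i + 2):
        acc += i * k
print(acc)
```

165

i=2,k=3: acc = 0+6 = 6
i=3,k=3: acc = 6+9 = 15
i=3,k=4: acc = 15+12 = 27
i=4,k=3: acc = 27+12 = 39
i=4,k=4: acc = 39+16 = 55
i=4,k=5: acc = 55+20 = 75
i=5,k=3: acc = 75+15 = 90
i=5,k=4: acc = 90+20 = 110
i=5,k=5: acc = 110+25 = 135
i=5,k=6: acc = 135+30 = 165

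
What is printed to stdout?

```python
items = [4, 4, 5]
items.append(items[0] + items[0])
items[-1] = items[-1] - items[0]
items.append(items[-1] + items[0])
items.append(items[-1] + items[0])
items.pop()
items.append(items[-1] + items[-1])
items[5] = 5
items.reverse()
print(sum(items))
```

30

append items[0]+items[0] = 4+4 = 8 → [4, 4, 5, 8]
items[-1] = items[-1]-items[0] = 8-4 = 4 → [4, 4, 5, 4]
append items[-1]+items[0] = 4+4 = 8 → [4, 4, 5, 4, 8]
append items[-1]+items[0] = 8+4 = 12 → [4, 4, 5, 4, 8, 12]
pop() removes 12 → [4, 4, 5, 4, 8]
append items[-1]+items[-1] = 8+8 = 16 → [4, 4, 5, 4, 8, 16]
items[5] = 5 → [4, 4, 5, 4, 8, 5]
reverse → [5, 8, 4, 5, 4, 4]
sum = 30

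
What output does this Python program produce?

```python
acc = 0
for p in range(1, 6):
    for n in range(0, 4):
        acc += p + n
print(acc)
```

p=1,n=0: acc = 0+1 = 1
p=1,n=1: acc = 1+2 = 3
p=1,n=2: acc = 3+3 = 6
p=1,n=3: acc = 6+4 = 10
p=2,n=0: acc = 10+2 = 12
p=2,n=1: acc = 12+3 = 15
p=2,n=2: acc = 15+4 = 19
p=2,n=3: acc = 19+5 = 24
p=3,n=0: acc = 24+3 = 27
p=3,n=1: acc = 27+4 = 31
p=3,n=2: acc = 31+5 = 36
p=3,n=3: acc = 36+6 = 42
p=4,n=0: acc = 42+4 = 46
p=4,n=1: acc = 46+5 = 51
p=4,n=2: acc = 51+6 = 57
p=4,n=3: acc = 57+7 = 64
p=5,n=0: acc = 64+5 = 69
p=5,n=1: acc = 69+6 = 75
p=5,n=2: acc = 75+7 = 82
p=5,n=3: acc = 82+8 = 90

90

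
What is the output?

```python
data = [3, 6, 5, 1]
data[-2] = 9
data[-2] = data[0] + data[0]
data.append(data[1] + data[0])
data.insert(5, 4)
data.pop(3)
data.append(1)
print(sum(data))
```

data[-2] = 9 → [3, 6, 9, 1]
data[-2] = data[0]+data[0] = 3+3 = 6 → [3, 6, 6, 1]
append data[1]+data[0] = 6+3 = 9 → [3, 6, 6, 1, 9]
insert 4 at 5 → [3, 6, 6, 1, 9, 4]
pop(3) removes 1 → [3, 6, 6, 9, 4]
append 1 → [3, 6, 6, 9, 4, 1]
sum = 29

29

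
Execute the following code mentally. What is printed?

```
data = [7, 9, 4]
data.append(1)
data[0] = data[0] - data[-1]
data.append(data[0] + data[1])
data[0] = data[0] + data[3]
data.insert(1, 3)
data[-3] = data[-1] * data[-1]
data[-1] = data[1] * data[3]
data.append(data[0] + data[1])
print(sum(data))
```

930

append 1 → [7, 9, 4, 1]
data[0] = data[0]-data[-1] = 7-1 = 6 → [6, 9, 4, 1]
append data[0]+data[1] = 6+9 = 15 → [6, 9, 4, 1, 15]
data[0] = data[0]+data[3] = 6+1 = 7 → [7, 9, 4, 1, 15]
insert 3 at 1 → [7, 3, 9, 4, 1, 15]
data[-3] = data[-1]*data[-1] = 15*15 = 225 → [7, 3, 9, 225, 1, 15]
data[-1] = data[1]*data[3] = 3*225 = 675 → [7, 3, 9, 225, 1, 675]
append data[0]+data[1] = 7+3 = 10 → [7, 3, 9, 225, 1, 675, 10]
sum = 930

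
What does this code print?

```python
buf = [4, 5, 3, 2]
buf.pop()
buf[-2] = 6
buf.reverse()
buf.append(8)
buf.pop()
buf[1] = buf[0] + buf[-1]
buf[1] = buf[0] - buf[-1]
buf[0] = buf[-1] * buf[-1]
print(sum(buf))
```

pop() removes 2 → [4, 5, 3]
buf[-2] = 6 → [4, 6, 3]
reverse → [3, 6, 4]
append 8 → [3, 6, 4, 8]
pop() removes 8 → [3, 6, 4]
buf[1] = buf[0]+buf[-1] = 3+4 = 7 → [3, 7, 4]
buf[1] = buf[0]-buf[-1] = 3-4 = -1 → [3, -1, 4]
buf[0] = buf[-1]*buf[-1] = 4*4 = 16 → [16, -1, 4]
sum = 19

19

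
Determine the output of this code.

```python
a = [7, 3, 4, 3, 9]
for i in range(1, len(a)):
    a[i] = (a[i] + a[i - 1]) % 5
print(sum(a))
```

14

i=1: a[1] = (3+7)%5 = 0 → [7, 0, 4, 3, 9]
i=2: a[2] = (4+0)%5 = 4 → [7, 0, 4, 3, 9]
i=3: a[3] = (3+4)%5 = 2 → [7, 0, 4, 2, 9]
i=4: a[4] = (9+2)%5 = 1 → [7, 0, 4, 2, 1]
sum = 14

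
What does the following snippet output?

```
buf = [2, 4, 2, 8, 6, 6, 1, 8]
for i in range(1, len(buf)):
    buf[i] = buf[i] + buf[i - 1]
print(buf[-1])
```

i=1: buf[1] = 4+2 = 6 → [2, 6, 2, 8, 6, 6, 1, 8]
i=2: buf[2] = 2+6 = 8 → [2, 6, 8, 8, 6, 6, 1, 8]
i=3: buf[3] = 8+8 = 16 → [2, 6, 8, 16, 6, 6, 1, 8]
i=4: buf[4] = 6+16 = 22 → [2, 6, 8, 16, 22, 6, 1, 8]
i=5: buf[5] = 6+22 = 28 → [2, 6, 8, 16, 22, 28, 1, 8]
i=6: buf[6] = 1+28 = 29 → [2, 6, 8, 16, 22, 28, 29, 8]
i=7: buf[7] = 8+29 = 37 → [2, 6, 8, 16, 22, 28, 29, 37]

37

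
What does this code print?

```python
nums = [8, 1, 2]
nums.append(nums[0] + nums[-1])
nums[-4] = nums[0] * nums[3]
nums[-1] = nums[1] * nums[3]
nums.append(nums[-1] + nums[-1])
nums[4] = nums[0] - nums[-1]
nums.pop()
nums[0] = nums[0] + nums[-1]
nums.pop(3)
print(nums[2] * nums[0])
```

append nums[0]+nums[-1] = 8+2 = 10 → [8, 1, 2, 10]
nums[-4] = nums[0]*nums[3] = 8*10 = 80 → [80, 1, 2, 10]
nums[-1] = nums[1]*nums[3] = 1*10 = 10 → [80, 1, 2, 10]
append nums[-1]+nums[-1] = 10+10 = 20 → [80, 1, 2, 10, 20]
nums[4] = nums[0]-nums[-1] = 80-20 = 60 → [80, 1, 2, 10, 60]
pop() removes 60 → [80, 1, 2, 10]
nums[0] = nums[0]+nums[-1] = 80+10 = 90 → [90, 1, 2, 10]
pop(3) removes 10 → [90, 1, 2]
nums[2]*nums[0] = 2*90 = 180

180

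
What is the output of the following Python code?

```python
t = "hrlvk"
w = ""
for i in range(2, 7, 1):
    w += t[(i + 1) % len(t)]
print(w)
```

vkhrl

i=2: add t[3]='v' → 'v'
i=3: add t[4]='k' → 'vk'
i=4: add t[0]='h' → 'vkh'
i=5: add t[1]='r' → 'vkhr'
i=6: add t[2]='l' → 'vkhrl'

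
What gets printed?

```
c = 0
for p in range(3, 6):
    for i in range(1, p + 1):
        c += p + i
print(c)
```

p=3,i=1: c = 0+4 = 4
p=3,i=2: c = 4+5 = 9
p=3,i=3: c = 9+6 = 15
p=4,i=1: c = 15+5 = 20
p=4,i=2: c = 20+6 = 26
p=4,i=3: c = 26+7 = 33
p=4,i=4: c = 33+8 = 41
p=5,i=1: c = 41+6 = 47
p=5,i=2: c = 47+7 = 54
p=5,i=3: c = 54+8 = 62
p=5,i=4: c = 62+9 = 71
p=5,i=5: c = 71+10 = 81

81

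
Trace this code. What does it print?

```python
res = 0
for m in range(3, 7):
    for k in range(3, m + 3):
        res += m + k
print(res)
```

m=3,k=3: res = 0+6 = 6
m=3,k=4: res = 6+7 = 13
m=3,k=5: res = 13+8 = 21
m=4,k=3: res = 21+7 = 28
m=4,k=4: res = 28+8 = 36
m=4,k=5: res = 36+9 = 45
m=4,k=6: res = 45+10 = 55
m=5,k=3: res = 55+8 = 63
m=5,k=4: res = 63+9 = 72
m=5,k=5: res = 72+10 = 82
m=5,k=6: res = 82+11 = 93
m=5,k=7: res = 93+12 = 105
m=6,k=3: res = 105+9 = 114
m=6,k=4: res = 114+10 = 124
m=6,k=5: res = 124+11 = 135
m=6,k=6: res = 135+12 = 147
m=6,k=7: res = 147+13 = 160
m=6,k=8: res = 160+14 = 174

174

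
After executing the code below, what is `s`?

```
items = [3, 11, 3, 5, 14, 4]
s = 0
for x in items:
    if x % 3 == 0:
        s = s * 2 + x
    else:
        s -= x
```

-36

x=3: %3==0, s = 0*2+3 = 3
x=11: not %3==0, s = 3-11 = -8
x=3: %3==0, s = (-8)*2+3 = -13
x=5: not %3==0, s = (-13)-5 = -18
x=14: not %3==0, s = (-18)-14 = -32
x=4: not %3==0, s = (-32)-4 = -36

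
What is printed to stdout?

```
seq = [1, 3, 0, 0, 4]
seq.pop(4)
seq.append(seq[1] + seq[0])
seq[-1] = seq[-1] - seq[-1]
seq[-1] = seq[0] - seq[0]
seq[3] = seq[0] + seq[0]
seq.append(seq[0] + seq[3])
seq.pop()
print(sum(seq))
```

6

pop(4) removes 4 → [1, 3, 0, 0]
append seq[1]+seq[0] = 3+1 = 4 → [1, 3, 0, 0, 4]
seq[-1] = seq[-1]-seq[-1] = 4-4 = 0 → [1, 3, 0, 0, 0]
seq[-1] = seq[0]-seq[0] = 1-1 = 0 → [1, 3, 0, 0, 0]
seq[3] = seq[0]+seq[0] = 1+1 = 2 → [1, 3, 0, 2, 0]
append seq[0]+seq[3] = 1+2 = 3 → [1, 3, 0, 2, 0, 3]
pop() removes 3 → [1, 3, 0, 2, 0]
sum = 6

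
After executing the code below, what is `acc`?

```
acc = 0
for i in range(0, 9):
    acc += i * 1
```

36

i=0: acc = 0+0*1 = 0
i=1: acc = 0+1*1 = 1
i=2: acc = 1+2*1 = 3
i=3: acc = 3+3*1 = 6
i=4: acc = 6+4*1 = 10
i=5: acc = 10+5*1 = 15
i=6: acc = 15+6*1 = 21
i=7: acc = 21+7*1 = 28
i=8: acc = 28+8*1 = 36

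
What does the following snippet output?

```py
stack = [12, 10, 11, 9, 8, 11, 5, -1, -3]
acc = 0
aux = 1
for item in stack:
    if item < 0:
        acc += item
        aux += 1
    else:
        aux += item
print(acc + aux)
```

item=12: not <0; aux=13
item=10: not <0; aux=23
item=11: not <0; aux=34
item=9: not <0; aux=43
item=8: not <0; aux=51
item=11: not <0; aux=62
item=5: not <0; aux=67
item=-1: <0, acc = 0+(-1) = -1; aux=68
item=-3: <0, acc = (-1)+(-3) = -4; aux=69
acc+aux = (-4)+69 = 65

65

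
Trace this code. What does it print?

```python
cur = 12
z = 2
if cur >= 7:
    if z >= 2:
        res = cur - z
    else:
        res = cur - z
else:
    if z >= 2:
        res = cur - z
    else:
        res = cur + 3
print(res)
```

cur=12, z=2
cur >= 7 is True; z >= 2 is True
→ res = cur - z = 10

10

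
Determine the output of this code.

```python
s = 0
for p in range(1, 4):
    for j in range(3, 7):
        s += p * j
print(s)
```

p=1,j=3: s = 0+3 = 3
p=1,j=4: s = 3+4 = 7
p=1,j=5: s = 7+5 = 12
p=1,j=6: s = 12+6 = 18
p=2,j=3: s = 18+6 = 24
p=2,j=4: s = 24+8 = 32
p=2,j=5: s = 32+10 = 42
p=2,j=6: s = 42+12 = 54
p=3,j=3: s = 54+9 = 63
p=3,j=4: s = 63+12 = 75
p=3,j=5: s = 75+15 = 90
p=3,j=6: s = 90+18 = 108

108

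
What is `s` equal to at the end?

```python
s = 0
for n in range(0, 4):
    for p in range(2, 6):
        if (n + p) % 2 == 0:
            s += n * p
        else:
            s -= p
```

16

n=0,p=2: even sum, s = 0+0 = 0
n=0,p=3: odd sum, s = 0-3 = -3
n=0,p=4: even sum, s = (-3)+0 = -3
n=0,p=5: odd sum, s = (-3)-5 = -8
n=1,p=2: odd sum, s = (-8)-2 = -10
n=1,p=3: even sum, s = (-10)+3 = -7
n=1,p=4: odd sum, s = (-7)-4 = -11
n=1,p=5: even sum, s = (-11)+5 = -6
n=2,p=2: even sum, s = (-6)+4 = -2
n=2,p=3: odd sum, s = (-2)-3 = -5
n=2,p=4: even sum, s = (-5)+8 = 3
n=2,p=5: odd sum, s = 3-5 = -2
n=3,p=2: odd sum, s = (-2)-2 = -4
n=3,p=3: even sum, s = (-4)+9 = 5
n=3,p=4: odd sum, s = 5-4 = 1
n=3,p=5: even sum, s = 1+15 = 16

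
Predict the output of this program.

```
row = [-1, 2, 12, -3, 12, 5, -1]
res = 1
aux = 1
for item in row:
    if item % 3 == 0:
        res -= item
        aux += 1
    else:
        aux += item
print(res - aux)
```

-29

item=-1: not %3==0; aux=0
item=2: not %3==0; aux=2
item=12: %3==0, res = 1-12 = -11; aux=3
item=-3: %3==0, res = (-11)-(-3) = -8; aux=4
item=12: %3==0, res = (-8)-12 = -20; aux=5
item=5: not %3==0; aux=10
item=-1: not %3==0; aux=9
res-aux = (-20)-9 = -29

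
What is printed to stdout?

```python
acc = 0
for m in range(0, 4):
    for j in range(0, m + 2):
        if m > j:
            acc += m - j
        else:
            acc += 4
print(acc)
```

42

m=0,j=0: not 0>0, acc = 0+4 = 4
m=0,j=1: not 0>1, acc = 4+4 = 8
m=1,j=0: 1>0, acc = 8+1 = 9
m=1,j=1: not 1>1, acc = 9+4 = 13
m=1,j=2: not 1>2, acc = 13+4 = 17
m=2,j=0: 2>0, acc = 17+2 = 19
m=2,j=1: 2>1, acc = 19+1 = 20
m=2,j=2: not 2>2, acc = 20+4 = 24
m=2,j=3: not 2>3, acc = 24+4 = 28
m=3,j=0: 3>0, acc = 28+3 = 31
m=3,j=1: 3>1, acc = 31+2 = 33
m=3,j=2: 3>2, acc = 33+1 = 34
m=3,j=3: not 3>3, acc = 34+4 = 38
m=3,j=4: not 3>4, acc = 38+4 = 42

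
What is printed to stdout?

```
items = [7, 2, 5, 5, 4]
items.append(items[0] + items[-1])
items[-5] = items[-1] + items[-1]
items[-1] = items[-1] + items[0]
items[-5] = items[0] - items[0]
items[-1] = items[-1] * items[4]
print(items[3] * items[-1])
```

360

append items[0]+items[-1] = 7+4 = 11 → [7, 2, 5, 5, 4, 11]
items[-5] = items[-1]+items[-1] = 11+11 = 22 → [7, 22, 5, 5, 4, 11]
items[-1] = items[-1]+items[0] = 11+7 = 18 → [7, 22, 5, 5, 4, 18]
items[-5] = items[0]-items[0] = 7-7 = 0 → [7, 0, 5, 5, 4, 18]
items[-1] = items[-1]*items[4] = 18*4 = 72 → [7, 0, 5, 5, 4, 72]
items[3]*items[-1] = 5*72 = 360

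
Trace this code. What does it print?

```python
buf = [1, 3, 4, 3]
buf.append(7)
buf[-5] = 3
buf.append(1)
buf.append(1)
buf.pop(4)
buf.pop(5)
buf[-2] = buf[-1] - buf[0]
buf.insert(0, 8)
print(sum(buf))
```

append 7 → [1, 3, 4, 3, 7]
buf[-5] = 3 → [3, 3, 4, 3, 7]
append 1 → [3, 3, 4, 3, 7, 1]
append 1 → [3, 3, 4, 3, 7, 1, 1]
pop(4) removes 7 → [3, 3, 4, 3, 1, 1]
pop(5) removes 1 → [3, 3, 4, 3, 1]
buf[-2] = buf[-1]-buf[0] = 1-3 = -2 → [3, 3, 4, -2, 1]
insert 8 at 0 → [8, 3, 3, 4, -2, 1]
sum = 17

17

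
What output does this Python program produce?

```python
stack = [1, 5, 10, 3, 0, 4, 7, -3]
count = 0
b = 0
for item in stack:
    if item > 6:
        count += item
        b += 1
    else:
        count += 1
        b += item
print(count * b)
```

276

item=1: not >6, count = 0+1 = 1; b=1
item=5: not >6, count = 1+1 = 2; b=6
item=10: >6, count = 2+10 = 12; b=7
item=3: not >6, count = 12+1 = 13; b=10
item=0: not >6, count = 13+1 = 14; b=10
item=4: not >6, count = 14+1 = 15; b=14
item=7: >6, count = 15+7 = 22; b=15
item=-3: not >6, count = 22+1 = 23; b=12
count*b = 23*12 = 276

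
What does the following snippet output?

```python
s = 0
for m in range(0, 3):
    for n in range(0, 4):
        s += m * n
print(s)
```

18

m=0,n=0: s = 0+0 = 0
m=0,n=1: s = 0+0 = 0
m=0,n=2: s = 0+0 = 0
m=0,n=3: s = 0+0 = 0
m=1,n=0: s = 0+0 = 0
m=1,n=1: s = 0+1 = 1
m=1,n=2: s = 1+2 = 3
m=1,n=3: s = 3+3 = 6
m=2,n=0: s = 6+0 = 6
m=2,n=1: s = 6+2 = 8
m=2,n=2: s = 8+4 = 12
m=2,n=3: s = 12+6 = 18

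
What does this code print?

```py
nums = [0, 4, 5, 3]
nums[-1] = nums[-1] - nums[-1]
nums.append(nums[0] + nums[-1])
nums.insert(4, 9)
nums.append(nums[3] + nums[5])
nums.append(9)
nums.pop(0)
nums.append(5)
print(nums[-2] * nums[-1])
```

nums[-1] = nums[-1]-nums[-1] = 3-3 = 0 → [0, 4, 5, 0]
append nums[0]+nums[-1] = 0+0 = 0 → [0, 4, 5, 0, 0]
insert 9 at 4 → [0, 4, 5, 0, 9, 0]
append nums[3]+nums[5] = 0+0 = 0 → [0, 4, 5, 0, 9, 0, 0]
append 9 → [0, 4, 5, 0, 9, 0, 0, 9]
pop(0) removes 0 → [4, 5, 0, 9, 0, 0, 9]
append 5 → [4, 5, 0, 9, 0, 0, 9, 5]
nums[-2]*nums[-1] = 9*5 = 45

45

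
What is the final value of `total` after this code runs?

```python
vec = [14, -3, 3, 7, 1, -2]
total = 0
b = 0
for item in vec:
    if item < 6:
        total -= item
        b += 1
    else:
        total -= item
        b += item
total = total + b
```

item=14: not <6, total = 0-14 = -14; b=14
item=-3: <6, total = (-14)-(-3) = -11; b=15
item=3: <6, total = (-11)-3 = -14; b=16
item=7: not <6, total = (-14)-7 = -21; b=23
item=1: <6, total = (-21)-1 = -22; b=24
item=-2: <6, total = (-22)-(-2) = -20; b=25
total+b = (-20)+25 = 5

5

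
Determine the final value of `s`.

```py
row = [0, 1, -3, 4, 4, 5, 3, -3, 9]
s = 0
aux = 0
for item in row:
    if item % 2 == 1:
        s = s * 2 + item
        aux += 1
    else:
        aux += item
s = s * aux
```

546

item=0: not odd; aux=0
item=1: odd, s = 0*2+1 = 1; aux=1
item=-3: odd, s = 1*2+(-3) = -1; aux=2
item=4: not odd; aux=6
item=4: not odd; aux=10
item=5: odd, s = (-1)*2+5 = 3; aux=11
item=3: odd, s = 3*2+3 = 9; aux=12
item=-3: odd, s = 9*2+(-3) = 15; aux=13
item=9: odd, s = 15*2+9 = 39; aux=14
s*aux = 39*14 = 546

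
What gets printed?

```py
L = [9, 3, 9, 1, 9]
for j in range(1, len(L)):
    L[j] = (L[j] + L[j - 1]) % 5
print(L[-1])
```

1

j=1: L[1] = (3+9)%5 = 2 → [9, 2, 9, 1, 9]
j=2: L[2] = (9+2)%5 = 1 → [9, 2, 1, 1, 9]
j=3: L[3] = (1+1)%5 = 2 → [9, 2, 1, 2, 9]
j=4: L[4] = (9+2)%5 = 1 → [9, 2, 1, 2, 1]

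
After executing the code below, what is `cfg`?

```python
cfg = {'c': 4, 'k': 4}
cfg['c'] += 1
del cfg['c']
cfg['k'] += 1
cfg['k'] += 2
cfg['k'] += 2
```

{'k': 9}

cfg['c'] = 4+1 = 5 → {'c': 5, 'k': 4}
del 'c' → {'k': 4}
cfg['k'] = 4+1 = 5 → {'k': 5}
cfg['k'] = 5+2 = 7 → {'k': 7}
cfg['k'] = 7+2 = 9 → {'k': 9}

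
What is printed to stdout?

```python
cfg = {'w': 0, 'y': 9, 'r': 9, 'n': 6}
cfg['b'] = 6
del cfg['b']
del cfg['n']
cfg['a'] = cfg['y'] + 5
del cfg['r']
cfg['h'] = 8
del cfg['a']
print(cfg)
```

{'w': 0, 'y': 9, 'h': 8}

cfg['b'] = 6 → {'w': 0, 'y': 9, 'r': 9, 'n': 6, 'b': 6}
del 'b' → {'w': 0, 'y': 9, 'r': 9, 'n': 6}
del 'n' → {'w': 0, 'y': 9, 'r': 9}
cfg['a'] = cfg['y']+5 = 14 → {'w': 0, 'y': 9, 'r': 9, 'a': 14}
del 'r' → {'w': 0, 'y': 9, 'a': 14}
cfg['h'] = 8 → {'w': 0, 'y': 9, 'a': 14, 'h': 8}
del 'a' → {'w': 0, 'y': 9, 'h': 8}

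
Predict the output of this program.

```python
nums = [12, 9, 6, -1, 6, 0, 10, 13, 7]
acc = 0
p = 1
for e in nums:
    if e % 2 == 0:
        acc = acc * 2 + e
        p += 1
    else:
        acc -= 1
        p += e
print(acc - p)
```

214

e=12: even, acc = 0*2+12 = 12; p=2
e=9: not even, acc = 12-1 = 11; p=11
e=6: even, acc = 11*2+6 = 28; p=12
e=-1: not even, acc = 28-1 = 27; p=11
e=6: even, acc = 27*2+6 = 60; p=12
e=0: even, acc = 60*2+0 = 120; p=13
e=10: even, acc = 120*2+10 = 250; p=14
e=13: not even, acc = 250-1 = 249; p=27
e=7: not even, acc = 249-1 = 248; p=34
acc-p = 248-34 = 214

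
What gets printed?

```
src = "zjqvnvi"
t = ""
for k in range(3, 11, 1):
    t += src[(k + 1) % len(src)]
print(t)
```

nvizjqvn

k=3: add src[4]='n' → 'n'
k=4: add src[5]='v' → 'nv'
k=5: add src[6]='i' → 'nvi'
k=6: add src[0]='z' → 'nviz'
k=7: add src[1]='j' → 'nvizj'
k=8: add src[2]='q' → 'nvizjq'
k=9: add src[3]='v' → 'nvizjqv'
k=10: add src[4]='n' → 'nvizjqvn'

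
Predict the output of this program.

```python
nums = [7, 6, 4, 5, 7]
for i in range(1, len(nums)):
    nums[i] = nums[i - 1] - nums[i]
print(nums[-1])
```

i=1: nums[1] = 7-6 = 1 → [7, 1, 4, 5, 7]
i=2: nums[2] = 1-4 = -3 → [7, 1, -3, 5, 7]
i=3: nums[3] = (-3)-5 = -8 → [7, 1, -3, -8, 7]
i=4: nums[4] = (-8)-7 = -15 → [7, 1, -3, -8, -15]

-15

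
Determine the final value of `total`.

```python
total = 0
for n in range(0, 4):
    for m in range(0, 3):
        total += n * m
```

18

n=0,m=0: total = 0+0 = 0
n=0,m=1: total = 0+0 = 0
n=0,m=2: total = 0+0 = 0
n=1,m=0: total = 0+0 = 0
n=1,m=1: total = 0+1 = 1
n=1,m=2: total = 1+2 = 3
n=2,m=0: total = 3+0 = 3
n=2,m=1: total = 3+2 = 5
n=2,m=2: total = 5+4 = 9
n=3,m=0: total = 9+0 = 9
n=3,m=1: total = 9+3 = 12
n=3,m=2: total = 12+6 = 18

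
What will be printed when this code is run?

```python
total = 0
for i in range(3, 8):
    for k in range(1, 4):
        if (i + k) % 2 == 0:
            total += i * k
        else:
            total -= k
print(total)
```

i=3,k=1: even sum, total = 0+3 = 3
i=3,k=2: odd sum, total = 3-2 = 1
i=3,k=3: even sum, total = 1+9 = 10
i=4,k=1: odd sum, total = 10-1 = 9
i=4,k=2: even sum, total = 9+8 = 17
i=4,k=3: odd sum, total = 17-3 = 14
i=5,k=1: even sum, total = 14+5 = 19
i=5,k=2: odd sum, total = 19-2 = 17
i=5,k=3: even sum, total = 17+15 = 32
i=6,k=1: odd sum, total = 32-1 = 31
i=6,k=2: even sum, total = 31+12 = 43
i=6,k=3: odd sum, total = 43-3 = 40
i=7,k=1: even sum, total = 40+7 = 47
i=7,k=2: odd sum, total = 47-2 = 45
i=7,k=3: even sum, total = 45+21 = 66

66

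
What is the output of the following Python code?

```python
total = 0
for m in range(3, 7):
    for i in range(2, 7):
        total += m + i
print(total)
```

170

m=3,i=2: total = 0+5 = 5
m=3,i=3: total = 5+6 = 11
m=3,i=4: total = 11+7 = 18
m=3,i=5: total = 18+8 = 26
m=3,i=6: total = 26+9 = 35
m=4,i=2: total = 35+6 = 41
m=4,i=3: total = 41+7 = 48
m=4,i=4: total = 48+8 = 56
m=4,i=5: total = 56+9 = 65
m=4,i=6: total = 65+10 = 75
m=5,i=2: total = 75+7 = 82
m=5,i=3: total = 82+8 = 90
m=5,i=4: total = 90+9 = 99
m=5,i=5: total = 99+10 = 109
m=5,i=6: total = 109+11 = 120
m=6,i=2: total = 120+8 = 128
m=6,i=3: total = 128+9 = 137
m=6,i=4: total = 137+10 = 147
m=6,i=5: total = 147+11 = 158
m=6,i=6: total = 158+12 = 170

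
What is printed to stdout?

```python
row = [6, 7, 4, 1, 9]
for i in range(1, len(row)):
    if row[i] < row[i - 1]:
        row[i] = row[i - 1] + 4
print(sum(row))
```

58

i=1: 7>=6, unchanged → [6, 7, 4, 1, 9]
i=2: 4<7, row[2] = 7+4 = 11 → [6, 7, 11, 1, 9]
i=3: 1<11, row[3] = 11+4 = 15 → [6, 7, 11, 15, 9]
i=4: 9<15, row[4] = 15+4 = 19 → [6, 7, 11, 15, 19]
sum = 58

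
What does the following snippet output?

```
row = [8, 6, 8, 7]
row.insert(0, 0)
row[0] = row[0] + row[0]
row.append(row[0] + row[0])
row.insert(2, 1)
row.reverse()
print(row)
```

[0, 7, 8, 6, 1, 8, 0]

insert 0 at 0 → [0, 8, 6, 8, 7]
row[0] = row[0]+row[0] = 0+0 = 0 → [0, 8, 6, 8, 7]
append row[0]+row[0] = 0+0 = 0 → [0, 8, 6, 8, 7, 0]
insert 1 at 2 → [0, 8, 1, 6, 8, 7, 0]
reverse → [0, 7, 8, 6, 1, 8, 0]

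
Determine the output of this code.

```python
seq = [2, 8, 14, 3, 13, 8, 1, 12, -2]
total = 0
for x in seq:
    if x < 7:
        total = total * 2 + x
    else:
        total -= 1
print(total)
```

x=2: <7, total = 0*2+2 = 2
x=8: not <7, total = 2-1 = 1
x=14: not <7, total = 1-1 = 0
x=3: <7, total = 0*2+3 = 3
x=13: not <7, total = 3-1 = 2
x=8: not <7, total = 2-1 = 1
x=1: <7, total = 1*2+1 = 3
x=12: not <7, total = 3-1 = 2
x=-2: <7, total = 2*2+(-2) = 2

2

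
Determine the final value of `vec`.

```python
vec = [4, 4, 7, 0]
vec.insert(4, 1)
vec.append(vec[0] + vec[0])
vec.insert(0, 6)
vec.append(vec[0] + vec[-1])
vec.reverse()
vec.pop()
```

[14, 8, 1, 0, 7, 4, 4]

insert 1 at 4 → [4, 4, 7, 0, 1]
append vec[0]+vec[0] = 4+4 = 8 → [4, 4, 7, 0, 1, 8]
insert 6 at 0 → [6, 4, 4, 7, 0, 1, 8]
append vec[0]+vec[-1] = 6+8 = 14 → [6, 4, 4, 7, 0, 1, 8, 14]
reverse → [14, 8, 1, 0, 7, 4, 4, 6]
pop() removes 6 → [14, 8, 1, 0, 7, 4, 4]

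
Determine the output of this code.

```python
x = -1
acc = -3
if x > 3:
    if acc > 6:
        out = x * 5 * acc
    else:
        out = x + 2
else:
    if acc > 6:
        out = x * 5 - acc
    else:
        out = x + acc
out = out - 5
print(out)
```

x=-1, acc=-3
x > 3 is False; acc > 6 is False
→ out = x + acc = -4
out = (-4)-5 = -9

-9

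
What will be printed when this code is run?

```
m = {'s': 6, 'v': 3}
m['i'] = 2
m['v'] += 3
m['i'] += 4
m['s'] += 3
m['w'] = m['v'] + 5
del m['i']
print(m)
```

m['i'] = 2 → {'s': 6, 'v': 3, 'i': 2}
m['v'] = 3+3 = 6 → {'s': 6, 'v': 6, 'i': 2}
m['i'] = 2+4 = 6 → {'s': 6, 'v': 6, 'i': 6}
m['s'] = 6+3 = 9 → {'s': 9, 'v': 6, 'i': 6}
m['w'] = m['v']+5 = 11 → {'s': 9, 'v': 6, 'i': 6, 'w': 11}
del 'i' → {'s': 9, 'v': 6, 'w': 11}

{'s': 9, 'v': 6, 'w': 11}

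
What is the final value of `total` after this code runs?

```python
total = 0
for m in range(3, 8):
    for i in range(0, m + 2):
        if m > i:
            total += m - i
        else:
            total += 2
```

100

m=3,i=0: 3>0, total = 0+3 = 3
m=3,i=1: 3>1, total = 3+2 = 5
m=3,i=2: 3>2, total = 5+1 = 6
m=3,i=3: not 3>3, total = 6+2 = 8
m=3,i=4: not 3>4, total = 8+2 = 10
m=4,i=0: 4>0, total = 10+4 = 14
m=4,i=1: 4>1, total = 14+3 = 17
m=4,i=2: 4>2, total = 17+2 = 19
m=4,i=3: 4>3, total = 19+1 = 20
m=4,i=4: not 4>4, total = 20+2 = 22
m=4,i=5: not 4>5, total = 22+2 = 24
m=5,i=0: 5>0, total = 24+5 = 29
m=5,i=1: 5>1, total = 29+4 = 33
m=5,i=2: 5>2, total = 33+3 = 36
m=5,i=3: 5>3, total = 36+2 = 38
m=5,i=4: 5>4, total = 38+1 = 39
m=5,i=5: not 5>5, total = 39+2 = 41
m=5,i=6: not 5>6, total = 41+2 = 43
m=6,i=0: 6>0, total = 43+6 = 49
m=6,i=1: 6>1, total = 49+5 = 54
m=6,i=2: 6>2, total = 54+4 = 58
m=6,i=3: 6>3, total = 58+3 = 61
m=6,i=4: 6>4, total = 61+2 = 63
m=6,i=5: 6>5, total = 63+1 = 64
m=6,i=6: not 6>6, total = 64+2 = 66
m=6,i=7: not 6>7, total = 66+2 = 68
m=7,i=0: 7>0, total = 68+7 = 75
m=7,i=1: 7>1, total = 75+6 = 81
m=7,i=2: 7>2, total = 81+5 = 86
m=7,i=3: 7>3, total = 86+4 = 90
m=7,i=4: 7>4, total = 90+3 = 93
m=7,i=5: 7>5, total = 93+2 = 95
m=7,i=6: 7>6, total = 95+1 = 96
m=7,i=7: not 7>7, total = 96+2 = 98
m=7,i=8: not 7>8, total = 98+2 = 100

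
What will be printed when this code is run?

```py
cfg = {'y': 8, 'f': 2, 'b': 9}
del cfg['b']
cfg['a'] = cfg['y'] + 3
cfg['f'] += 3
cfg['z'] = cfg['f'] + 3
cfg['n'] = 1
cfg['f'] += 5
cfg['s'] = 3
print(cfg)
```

del 'b' → {'y': 8, 'f': 2}
cfg['a'] = cfg['y']+3 = 11 → {'y': 8, 'f': 2, 'a': 11}
cfg['f'] = 2+3 = 5 → {'y': 8, 'f': 5, 'a': 11}
cfg['z'] = cfg['f']+3 = 8 → {'y': 8, 'f': 5, 'a': 11, 'z': 8}
cfg['n'] = 1 → {'y': 8, 'f': 5, 'a': 11, 'z': 8, 'n': 1}
cfg['f'] = 5+5 = 10 → {'y': 8, 'f': 10, 'a': 11, 'z': 8, 'n': 1}
cfg['s'] = 3 → {'y': 8, 'f': 10, 'a': 11, 'z': 8, 'n': 1, 's': 3}

{'y': 8, 'f': 10, 'a': 11, 'z': 8, 'n': 1, 's': 3}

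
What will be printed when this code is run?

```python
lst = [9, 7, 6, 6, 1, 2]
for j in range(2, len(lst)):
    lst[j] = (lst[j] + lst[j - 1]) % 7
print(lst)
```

j=2: lst[2] = (6+7)%7 = 6 → [9, 7, 6, 6, 1, 2]
j=3: lst[3] = (6+6)%7 = 5 → [9, 7, 6, 5, 1, 2]
j=4: lst[4] = (1+5)%7 = 6 → [9, 7, 6, 5, 6, 2]
j=5: lst[5] = (2+6)%7 = 1 → [9, 7, 6, 5, 6, 1]

[9, 7, 6, 5, 6, 1]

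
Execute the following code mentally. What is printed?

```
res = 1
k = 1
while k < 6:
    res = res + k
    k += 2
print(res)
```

k=1: res = 1+1 = 2
k=3: res = 2+3 = 5
k=5: res = 5+5 = 10

10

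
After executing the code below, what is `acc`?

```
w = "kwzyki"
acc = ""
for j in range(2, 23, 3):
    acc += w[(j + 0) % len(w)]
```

j=2: add w[2]='z' → 'z'
j=5: add w[5]='i' → 'zi'
j=8: add w[2]='z' → 'ziz'
j=11: add w[5]='i' → 'zizi'
j=14: add w[2]='z' → 'ziziz'
j=17: add w[5]='i' → 'zizizi'
j=20: add w[2]='z' → 'ziziziz'

'ziziziz'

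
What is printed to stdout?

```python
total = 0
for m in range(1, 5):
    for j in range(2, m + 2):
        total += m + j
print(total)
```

60

m=1,j=2: total = 0+3 = 3
m=2,j=2: total = 3+4 = 7
m=2,j=3: total = 7+5 = 12
m=3,j=2: total = 12+5 = 17
m=3,j=3: total = 17+6 = 23
m=3,j=4: total = 23+7 = 30
m=4,j=2: total = 30+6 = 36
m=4,j=3: total = 36+7 = 43
m=4,j=4: total = 43+8 = 51
m=4,j=5: total = 51+9 = 60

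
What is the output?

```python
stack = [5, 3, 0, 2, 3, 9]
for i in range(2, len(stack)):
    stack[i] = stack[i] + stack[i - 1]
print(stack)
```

i=2: stack[2] = 0+3 = 3 → [5, 3, 3, 2, 3, 9]
i=3: stack[3] = 2+3 = 5 → [5, 3, 3, 5, 3, 9]
i=4: stack[4] = 3+5 = 8 → [5, 3, 3, 5, 8, 9]
i=5: stack[5] = 9+8 = 17 → [5, 3, 3, 5, 8, 17]

[5, 3, 3, 5, 8, 17]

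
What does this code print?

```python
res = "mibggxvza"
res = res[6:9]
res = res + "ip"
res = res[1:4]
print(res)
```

zai

slice [6:9] → 'vza'
+ 'ip' → 'vzaip'
slice [1:4] → 'zai'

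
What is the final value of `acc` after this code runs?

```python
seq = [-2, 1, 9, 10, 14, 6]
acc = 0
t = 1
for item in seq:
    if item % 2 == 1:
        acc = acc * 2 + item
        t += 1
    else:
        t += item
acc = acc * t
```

item=-2: not odd; t=-1
item=1: odd, acc = 0*2+1 = 1; t=0
item=9: odd, acc = 1*2+9 = 11; t=1
item=10: not odd; t=11
item=14: not odd; t=25
item=6: not odd; t=31
acc*t = 11*31 = 341

341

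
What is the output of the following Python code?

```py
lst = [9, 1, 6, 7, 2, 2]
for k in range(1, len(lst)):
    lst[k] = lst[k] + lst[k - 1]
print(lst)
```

[9, 10, 16, 23, 25, 27]

k=1: lst[1] = 1+9 = 10 → [9, 10, 6, 7, 2, 2]
k=2: lst[2] = 6+10 = 16 → [9, 10, 16, 7, 2, 2]
k=3: lst[3] = 7+16 = 23 → [9, 10, 16, 23, 2, 2]
k=4: lst[4] = 2+23 = 25 → [9, 10, 16, 23, 25, 2]
k=5: lst[5] = 2+25 = 27 → [9, 10, 16, 23, 25, 27]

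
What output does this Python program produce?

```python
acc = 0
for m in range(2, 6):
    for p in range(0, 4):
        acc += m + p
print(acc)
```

m=2,p=0: acc = 0+2 = 2
m=2,p=1: acc = 2+3 = 5
m=2,p=2: acc = 5+4 = 9
m=2,p=3: acc = 9+5 = 14
m=3,p=0: acc = 14+3 = 17
m=3,p=1: acc = 17+4 = 21
m=3,p=2: acc = 21+5 = 26
m=3,p=3: acc = 26+6 = 32
m=4,p=0: acc = 32+4 = 36
m=4,p=1: acc = 36+5 = 41
m=4,p=2: acc = 41+6 = 47
m=4,p=3: acc = 47+7 = 54
m=5,p=0: acc = 54+5 = 59
m=5,p=1: acc = 59+6 = 65
m=5,p=2: acc = 65+7 = 72
m=5,p=3: acc = 72+8 = 80

80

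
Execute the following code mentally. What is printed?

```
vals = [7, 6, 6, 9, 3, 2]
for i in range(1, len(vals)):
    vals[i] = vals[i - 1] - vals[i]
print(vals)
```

[7, 1, -5, -14, -17, -19]

i=1: vals[1] = 7-6 = 1 → [7, 1, 6, 9, 3, 2]
i=2: vals[2] = 1-6 = -5 → [7, 1, -5, 9, 3, 2]
i=3: vals[3] = (-5)-9 = -14 → [7, 1, -5, -14, 3, 2]
i=4: vals[4] = (-14)-3 = -17 → [7, 1, -5, -14, -17, 2]
i=5: vals[5] = (-17)-2 = -19 → [7, 1, -5, -14, -17, -19]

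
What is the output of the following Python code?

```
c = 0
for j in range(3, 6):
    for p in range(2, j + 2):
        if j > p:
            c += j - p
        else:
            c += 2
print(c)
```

j=3,p=2: 3>2, c = 0+1 = 1
j=3,p=3: not 3>3, c = 1+2 = 3
j=3,p=4: not 3>4, c = 3+2 = 5
j=4,p=2: 4>2, c = 5+2 = 7
j=4,p=3: 4>3, c = 7+1 = 8
j=4,p=4: not 4>4, c = 8+2 = 10
j=4,p=5: not 4>5, c = 10+2 = 12
j=5,p=2: 5>2, c = 12+3 = 15
j=5,p=3: 5>3, c = 15+2 = 17
j=5,p=4: 5>4, c = 17+1 = 18
j=5,p=5: not 5>5, c = 18+2 = 20
j=5,p=6: not 5>6, c = 20+2 = 22

22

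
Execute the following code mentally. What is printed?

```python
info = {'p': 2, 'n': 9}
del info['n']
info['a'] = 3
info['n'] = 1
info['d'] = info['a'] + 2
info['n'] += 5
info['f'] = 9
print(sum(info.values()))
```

25

del 'n' → {'p': 2}
info['a'] = 3 → {'p': 2, 'a': 3}
info['n'] = 1 → {'p': 2, 'a': 3, 'n': 1}
info['d'] = info['a']+2 = 5 → {'p': 2, 'a': 3, 'n': 1, 'd': 5}
info['n'] = 1+5 = 6 → {'p': 2, 'a': 3, 'n': 6, 'd': 5}
info['f'] = 9 → {'p': 2, 'a': 3, 'n': 6, 'd': 5, 'f': 9}
sum of values = 25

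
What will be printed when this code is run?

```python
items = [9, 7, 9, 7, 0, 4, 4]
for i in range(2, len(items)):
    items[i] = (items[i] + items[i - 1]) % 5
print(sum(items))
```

26

i=2: items[2] = (9+7)%5 = 1 → [9, 7, 1, 7, 0, 4, 4]
i=3: items[3] = (7+1)%5 = 3 → [9, 7, 1, 3, 0, 4, 4]
i=4: items[4] = (0+3)%5 = 3 → [9, 7, 1, 3, 3, 4, 4]
i=5: items[5] = (4+3)%5 = 2 → [9, 7, 1, 3, 3, 2, 4]
i=6: items[6] = (4+2)%5 = 1 → [9, 7, 1, 3, 3, 2, 1]
sum = 26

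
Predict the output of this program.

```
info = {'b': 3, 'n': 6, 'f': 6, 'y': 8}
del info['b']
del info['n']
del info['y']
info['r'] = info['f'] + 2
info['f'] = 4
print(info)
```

{'f': 4, 'r': 8}

del 'b' → {'n': 6, 'f': 6, 'y': 8}
del 'n' → {'f': 6, 'y': 8}
del 'y' → {'f': 6}
info['r'] = info['f']+2 = 8 → {'f': 6, 'r': 8}
info['f'] = 4 → {'f': 4, 'r': 8}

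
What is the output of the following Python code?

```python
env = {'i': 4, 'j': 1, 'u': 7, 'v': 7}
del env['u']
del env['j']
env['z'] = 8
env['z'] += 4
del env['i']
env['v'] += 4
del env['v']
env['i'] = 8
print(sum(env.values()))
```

del 'u' → {'i': 4, 'j': 1, 'v': 7}
del 'j' → {'i': 4, 'v': 7}
env['z'] = 8 → {'i': 4, 'v': 7, 'z': 8}
env['z'] = 8+4 = 12 → {'i': 4, 'v': 7, 'z': 12}
del 'i' → {'v': 7, 'z': 12}
env['v'] = 7+4 = 11 → {'v': 11, 'z': 12}
del 'v' → {'z': 12}
env['i'] = 8 → {'z': 12, 'i': 8}
sum of values = 20

20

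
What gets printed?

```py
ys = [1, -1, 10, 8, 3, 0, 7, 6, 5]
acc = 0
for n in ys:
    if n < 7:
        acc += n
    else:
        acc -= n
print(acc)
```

-11

n=1: <7, acc = 0+1 = 1
n=-1: <7, acc = 1+(-1) = 0
n=10: not <7, acc = 0-10 = -10
n=8: not <7, acc = (-10)-8 = -18
n=3: <7, acc = (-18)+3 = -15
n=0: <7, acc = (-15)+0 = -15
n=7: not <7, acc = (-15)-7 = -22
n=6: <7, acc = (-22)+6 = -16
n=5: <7, acc = (-16)+5 = -11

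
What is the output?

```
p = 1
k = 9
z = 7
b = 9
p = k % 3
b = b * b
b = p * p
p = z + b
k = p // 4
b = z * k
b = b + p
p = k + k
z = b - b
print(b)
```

p = 9%3 = 0
b = 9*9 = 81
b = 0*0 = 0
p = 7+0 = 7
k = 7//4 = 1
b = 7*1 = 7
b = 7+7 = 14
p = 1+1 = 2
z = 14-14 = 0

14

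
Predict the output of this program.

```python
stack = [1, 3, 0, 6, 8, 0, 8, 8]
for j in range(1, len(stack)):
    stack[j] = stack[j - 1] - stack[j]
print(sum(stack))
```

j=1: stack[1] = 1-3 = -2 → [1, -2, 0, 6, 8, 0, 8, 8]
j=2: stack[2] = (-2)-0 = -2 → [1, -2, -2, 6, 8, 0, 8, 8]
j=3: stack[3] = (-2)-6 = -8 → [1, -2, -2, -8, 8, 0, 8, 8]
j=4: stack[4] = (-8)-8 = -16 → [1, -2, -2, -8, -16, 0, 8, 8]
j=5: stack[5] = (-16)-0 = -16 → [1, -2, -2, -8, -16, -16, 8, 8]
j=6: stack[6] = (-16)-8 = -24 → [1, -2, -2, -8, -16, -16, -24, 8]
j=7: stack[7] = (-24)-8 = -32 → [1, -2, -2, -8, -16, -16, -24, -32]
sum = -99

-99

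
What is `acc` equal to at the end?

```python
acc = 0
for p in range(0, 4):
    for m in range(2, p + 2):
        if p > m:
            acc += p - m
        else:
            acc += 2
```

p=1,m=2: not 1>2, acc = 0+2 = 2
p=2,m=2: not 2>2, acc = 2+2 = 4
p=2,m=3: not 2>3, acc = 4+2 = 6
p=3,m=2: 3>2, acc = 6+1 = 7
p=3,m=3: not 3>3, acc = 7+2 = 9
p=3,m=4: not 3>4, acc = 9+2 = 11

11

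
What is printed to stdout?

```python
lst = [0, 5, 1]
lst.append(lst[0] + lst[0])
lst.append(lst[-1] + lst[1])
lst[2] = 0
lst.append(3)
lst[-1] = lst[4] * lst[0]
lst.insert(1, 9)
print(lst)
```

append lst[0]+lst[0] = 0+0 = 0 → [0, 5, 1, 0]
append lst[-1]+lst[1] = 0+5 = 5 → [0, 5, 1, 0, 5]
lst[2] = 0 → [0, 5, 0, 0, 5]
append 3 → [0, 5, 0, 0, 5, 3]
lst[-1] = lst[4]*lst[0] = 5*0 = 0 → [0, 5, 0, 0, 5, 0]
insert 9 at 1 → [0, 9, 5, 0, 0, 5, 0]

[0, 9, 5, 0, 0, 5, 0]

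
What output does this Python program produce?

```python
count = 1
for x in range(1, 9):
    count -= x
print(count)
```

-35

x=1: count = 1-1 = 0
x=2: count = 0-2 = -2
x=3: count = (-2)-3 = -5
x=4: count = (-5)-4 = -9
x=5: count = (-9)-5 = -14
x=6: count = (-14)-6 = -20
x=7: count = (-20)-7 = -27
x=8: count = (-27)-8 = -35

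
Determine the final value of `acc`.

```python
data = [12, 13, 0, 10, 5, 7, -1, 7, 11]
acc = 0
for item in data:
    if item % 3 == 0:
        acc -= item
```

-12

item=12: %3==0, acc = 0-12 = -12
item=13: not %3==0
item=0: %3==0, acc = (-12)-0 = -12
item=10: not %3==0
item=5: not %3==0
item=7: not %3==0
item=-1: not %3==0
item=7: not %3==0
item=11: not %3==0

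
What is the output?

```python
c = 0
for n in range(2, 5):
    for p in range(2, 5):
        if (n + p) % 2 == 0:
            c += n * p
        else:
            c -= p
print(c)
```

33

n=2,p=2: even sum, c = 0+4 = 4
n=2,p=3: odd sum, c = 4-3 = 1
n=2,p=4: even sum, c = 1+8 = 9
n=3,p=2: odd sum, c = 9-2 = 7
n=3,p=3: even sum, c = 7+9 = 16
n=3,p=4: odd sum, c = 16-4 = 12
n=4,p=2: even sum, c = 12+8 = 20
n=4,p=3: odd sum, c = 20-3 = 17
n=4,p=4: even sum, c = 17+16 = 33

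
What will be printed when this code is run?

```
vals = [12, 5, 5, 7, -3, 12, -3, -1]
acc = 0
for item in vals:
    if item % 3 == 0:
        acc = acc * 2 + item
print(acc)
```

105

item=12: %3==0, acc = 0*2+12 = 12
item=5: not %3==0
item=5: not %3==0
item=7: not %3==0
item=-3: %3==0, acc = 12*2+(-3) = 21
item=12: %3==0, acc = 21*2+12 = 54
item=-3: %3==0, acc = 54*2+(-3) = 105
item=-1: not %3==0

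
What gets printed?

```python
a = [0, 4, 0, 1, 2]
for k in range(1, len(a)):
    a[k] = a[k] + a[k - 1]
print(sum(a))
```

20

k=1: a[1] = 4+0 = 4 → [0, 4, 0, 1, 2]
k=2: a[2] = 0+4 = 4 → [0, 4, 4, 1, 2]
k=3: a[3] = 1+4 = 5 → [0, 4, 4, 5, 2]
k=4: a[4] = 2+5 = 7 → [0, 4, 4, 5, 7]
sum = 20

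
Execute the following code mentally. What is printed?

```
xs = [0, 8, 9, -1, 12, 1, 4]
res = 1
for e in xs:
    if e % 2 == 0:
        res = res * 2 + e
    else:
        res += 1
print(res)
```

e=0: even, res = 1*2+0 = 2
e=8: even, res = 2*2+8 = 12
e=9: not even, res = 12+1 = 13
e=-1: not even, res = 13+1 = 14
e=12: even, res = 14*2+12 = 40
e=1: not even, res = 40+1 = 41
e=4: even, res = 41*2+4 = 86

86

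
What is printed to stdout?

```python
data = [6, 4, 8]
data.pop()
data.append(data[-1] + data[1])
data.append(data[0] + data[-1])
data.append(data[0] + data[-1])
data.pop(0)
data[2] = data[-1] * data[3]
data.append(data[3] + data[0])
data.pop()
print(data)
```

pop() removes 8 → [6, 4]
append data[-1]+data[1] = 4+4 = 8 → [6, 4, 8]
append data[0]+data[-1] = 6+8 = 14 → [6, 4, 8, 14]
append data[0]+data[-1] = 6+14 = 20 → [6, 4, 8, 14, 20]
pop(0) removes 6 → [4, 8, 14, 20]
data[2] = data[-1]*data[3] = 20*20 = 400 → [4, 8, 400, 20]
append data[3]+data[0] = 20+4 = 24 → [4, 8, 400, 20, 24]
pop() removes 24 → [4, 8, 400, 20]

[4, 8, 400, 20]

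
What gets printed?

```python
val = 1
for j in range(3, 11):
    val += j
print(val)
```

53

j=3: val = 1+3 = 4
j=4: val = 4+4 = 8
j=5: val = 8+5 = 13
j=6: val = 13+6 = 19
j=7: val = 19+7 = 26
j=8: val = 26+8 = 34
j=9: val = 34+9 = 43
j=10: val = 43+10 = 53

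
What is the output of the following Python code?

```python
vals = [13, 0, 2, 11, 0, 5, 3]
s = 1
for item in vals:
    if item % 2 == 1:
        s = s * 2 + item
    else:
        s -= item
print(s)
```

item=13: odd, s = 1*2+13 = 15
item=0: not odd, s = 15-0 = 15
item=2: not odd, s = 15-2 = 13
item=11: odd, s = 13*2+11 = 37
item=0: not odd, s = 37-0 = 37
item=5: odd, s = 37*2+5 = 79
item=3: odd, s = 79*2+3 = 161

161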